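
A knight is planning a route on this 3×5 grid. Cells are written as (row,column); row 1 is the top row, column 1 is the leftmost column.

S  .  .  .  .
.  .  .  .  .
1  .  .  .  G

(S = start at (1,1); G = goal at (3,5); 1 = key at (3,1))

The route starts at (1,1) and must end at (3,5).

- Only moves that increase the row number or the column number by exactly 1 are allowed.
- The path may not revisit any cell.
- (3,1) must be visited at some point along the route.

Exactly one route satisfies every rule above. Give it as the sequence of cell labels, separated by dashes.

(1,1) - (2,1) - (3,1) - (3,2) - (3,3) - (3,4) - (3,5)

Moves only go right or down, so the column and row indices never decrease.
Route from (1,1): down 2 to (3,1), right 4 to (3,5) — 6 moves in all.
Check: all required cells visited.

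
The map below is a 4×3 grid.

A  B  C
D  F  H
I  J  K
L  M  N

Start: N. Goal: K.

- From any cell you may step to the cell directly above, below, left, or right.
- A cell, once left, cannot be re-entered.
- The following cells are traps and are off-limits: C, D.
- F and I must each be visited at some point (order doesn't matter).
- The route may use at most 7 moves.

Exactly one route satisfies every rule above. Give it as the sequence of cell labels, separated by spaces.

Any route must reach F and I and still end at K within 7 moves, so the order of the required stops is forced.
Route from N: 2× left (reaching L), up to I, right to J, up to F, right to H, down to K — 7 moves in all.
Check: all required cells visited; 7 ≤ 7 moves.

N M L I J F H K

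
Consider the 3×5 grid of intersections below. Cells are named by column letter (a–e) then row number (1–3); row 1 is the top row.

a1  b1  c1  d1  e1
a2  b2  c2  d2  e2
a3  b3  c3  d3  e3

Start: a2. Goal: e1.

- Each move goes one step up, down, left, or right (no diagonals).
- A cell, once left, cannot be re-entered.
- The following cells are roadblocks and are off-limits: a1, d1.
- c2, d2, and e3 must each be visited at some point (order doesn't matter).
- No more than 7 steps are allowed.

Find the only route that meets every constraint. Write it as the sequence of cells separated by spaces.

Any route must reach c2, d2, and e3 and still end at e1 within 7 moves, so the order of the required stops is forced.
Route from a2: 3× right (reaching d2), down to d3, right to e3, 2× up (reaching e1) — 7 moves in all.
Check: all required cells visited; 7 ≤ 7 moves.

a2 b2 c2 d2 d3 e3 e2 e1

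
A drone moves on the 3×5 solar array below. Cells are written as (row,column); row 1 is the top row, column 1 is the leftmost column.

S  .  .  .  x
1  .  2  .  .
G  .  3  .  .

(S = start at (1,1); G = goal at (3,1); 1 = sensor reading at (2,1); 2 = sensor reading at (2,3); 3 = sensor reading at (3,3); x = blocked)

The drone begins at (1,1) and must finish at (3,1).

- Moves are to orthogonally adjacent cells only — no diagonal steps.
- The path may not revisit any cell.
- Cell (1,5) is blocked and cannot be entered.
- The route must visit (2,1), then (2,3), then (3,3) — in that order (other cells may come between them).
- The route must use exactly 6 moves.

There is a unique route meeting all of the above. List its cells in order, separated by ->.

The waypoints must appear in the order (2,1), (2,3), (3,3), with no cell reused.
Route from (1,1): down to (2,1), 2× right (reaching (2,3)), down to (3,3), 2× left (reaching (3,1)) — 6 moves in all.
Check: order respected (1 at step 1, 2 at step 3, 3 at step 4); 6 moves as required.

(1,1) -> (2,1) -> (2,2) -> (2,3) -> (3,3) -> (3,2) -> (3,1)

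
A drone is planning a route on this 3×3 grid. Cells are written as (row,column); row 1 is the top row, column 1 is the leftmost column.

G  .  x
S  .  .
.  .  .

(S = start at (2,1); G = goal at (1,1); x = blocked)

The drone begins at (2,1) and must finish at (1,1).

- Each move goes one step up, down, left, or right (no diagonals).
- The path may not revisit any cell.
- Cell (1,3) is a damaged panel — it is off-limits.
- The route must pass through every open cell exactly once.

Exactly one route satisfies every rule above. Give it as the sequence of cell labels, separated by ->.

(2,1) -> (3,1) -> (3,2) -> (3,3) -> (2,3) -> (2,2) -> (1,2) -> (1,1)

Need to visit all 8 open cells exactly once, starting at (2,1) and ending at (1,1).
Cell (1,2) has only two open neighbours ((2,2) and (1,1)), so the path must pass straight through it: one of those is the cell it's entered from and the other is where it exits.
Route from (2,1): down to (3,1), 2× right (reaching (3,3)), up to (2,3), left to (2,2), up to (1,2), left to (1,1) — 7 moves in all.
Check: all 8 open cells covered.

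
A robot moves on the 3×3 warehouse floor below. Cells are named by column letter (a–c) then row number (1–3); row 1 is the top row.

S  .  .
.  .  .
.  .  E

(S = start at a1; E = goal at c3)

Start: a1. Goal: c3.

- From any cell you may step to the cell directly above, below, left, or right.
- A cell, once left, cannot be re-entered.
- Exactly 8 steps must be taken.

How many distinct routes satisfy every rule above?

Need simple routes of exactly 8 moves from a1 to c3 (Manhattan distance 4, so 2 moves are spent on a detour and 2 undoing it).
Enumerating: a1 a2 a3 b3 b2 b1 c1 c2 c3 | a1 b1 c1 c2 b2 a2 a3 b3 c3.
That gives 2 routes.

2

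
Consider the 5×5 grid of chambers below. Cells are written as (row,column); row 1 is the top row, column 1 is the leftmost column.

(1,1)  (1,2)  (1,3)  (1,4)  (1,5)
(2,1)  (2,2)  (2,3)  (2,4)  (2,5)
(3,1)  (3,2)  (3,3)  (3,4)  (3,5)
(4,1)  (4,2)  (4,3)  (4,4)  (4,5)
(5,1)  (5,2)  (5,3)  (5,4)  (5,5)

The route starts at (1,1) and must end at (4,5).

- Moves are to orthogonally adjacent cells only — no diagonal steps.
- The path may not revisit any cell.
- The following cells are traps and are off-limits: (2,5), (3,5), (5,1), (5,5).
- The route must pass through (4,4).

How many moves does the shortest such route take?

7

Any route passes through (4,4) somewhere between (1,1) and (4,5). Summing Manhattan distances along the two legs ((1,1) → (4,4) → (4,5)) gives a lower bound of 6 + 1 = 7 moves.
A route of 7 moves achieves this: (1,1) → (2,1) → (3,1) → (4,1) → (4,2) → (4,3) → (4,4) → (4,5).
Since 7 matches the lower bound, it is optimal.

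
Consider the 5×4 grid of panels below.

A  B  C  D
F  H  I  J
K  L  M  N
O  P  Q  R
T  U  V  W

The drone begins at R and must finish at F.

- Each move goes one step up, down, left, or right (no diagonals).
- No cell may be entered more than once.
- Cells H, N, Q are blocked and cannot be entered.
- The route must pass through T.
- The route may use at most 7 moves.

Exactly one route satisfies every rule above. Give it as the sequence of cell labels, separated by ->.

Any route must reach T and still end at F within 7 moves, so the order of the required stops is forced.
Route from R: down 1 to W, left 3 to T, up 3 to F — 7 moves in all.
Check: all required cells visited; 7 ≤ 7 moves.

R -> W -> V -> U -> T -> O -> K -> F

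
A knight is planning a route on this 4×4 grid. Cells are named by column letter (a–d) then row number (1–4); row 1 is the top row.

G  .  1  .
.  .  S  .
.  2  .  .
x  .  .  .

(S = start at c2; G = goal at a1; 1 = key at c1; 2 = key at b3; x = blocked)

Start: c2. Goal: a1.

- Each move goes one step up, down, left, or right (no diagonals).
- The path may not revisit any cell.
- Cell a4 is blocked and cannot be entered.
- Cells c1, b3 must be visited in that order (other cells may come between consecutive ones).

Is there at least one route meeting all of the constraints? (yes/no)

yes

One route that works: c2 → c1 → b1 → b2 → b3 → a3 → a2 → a1.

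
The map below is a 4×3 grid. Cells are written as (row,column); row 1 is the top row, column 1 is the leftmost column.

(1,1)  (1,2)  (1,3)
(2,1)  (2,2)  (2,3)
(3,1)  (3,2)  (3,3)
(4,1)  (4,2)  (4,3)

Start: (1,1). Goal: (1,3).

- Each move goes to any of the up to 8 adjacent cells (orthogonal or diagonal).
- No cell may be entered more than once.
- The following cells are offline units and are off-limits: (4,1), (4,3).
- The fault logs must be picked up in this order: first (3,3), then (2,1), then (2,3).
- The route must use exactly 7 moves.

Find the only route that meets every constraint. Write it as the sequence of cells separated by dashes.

The waypoints must appear in the order (3,3), (2,1), (2,3), with no cell reused.
Route from (1,1): 2× down-right (reaching (3,3)), left to (3,2), up-left to (2,1), up-right to (1,2), down-right to (2,3), up to (1,3) — 7 moves in all.
Check: order respected ((3,3) at step 2, (2,1) at step 4, (2,3) at step 6); 7 moves as required.

(1,1) - (2,2) - (3,3) - (3,2) - (2,1) - (1,2) - (2,3) - (1,3)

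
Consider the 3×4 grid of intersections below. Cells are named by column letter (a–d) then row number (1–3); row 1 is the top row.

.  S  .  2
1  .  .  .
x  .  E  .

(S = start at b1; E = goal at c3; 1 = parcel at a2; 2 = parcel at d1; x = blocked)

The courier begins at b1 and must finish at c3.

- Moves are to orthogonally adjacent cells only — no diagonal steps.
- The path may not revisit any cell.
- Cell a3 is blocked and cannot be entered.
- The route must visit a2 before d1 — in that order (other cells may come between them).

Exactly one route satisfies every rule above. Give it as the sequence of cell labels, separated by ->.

b1 -> a1 -> a2 -> b2 -> c2 -> c1 -> d1 -> d2 -> d3 -> c3

The waypoints must appear in the order a2, d1, with no cell reused.
Route from b1: left 1 to a1, down 1 to a2, right 2 to c2, up 1 to c1, right 1 to d1, down 2 to d3, left 1 to c3 — 9 moves in all.
Check: order respected (1 at step 2, 2 at step 6).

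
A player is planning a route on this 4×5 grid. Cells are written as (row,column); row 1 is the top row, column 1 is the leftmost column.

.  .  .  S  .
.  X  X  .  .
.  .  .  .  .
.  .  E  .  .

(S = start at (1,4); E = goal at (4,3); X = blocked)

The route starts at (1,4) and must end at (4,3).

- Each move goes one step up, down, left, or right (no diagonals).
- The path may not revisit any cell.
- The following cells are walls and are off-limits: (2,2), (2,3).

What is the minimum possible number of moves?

The Manhattan distance from (1,4) to (4,3) is |1−4| + |4−3| = 4, so at least 4 moves are needed.
A route of 4 moves achieves this: (1,4) → (2,4) → (3,4) → (4,4) → (4,3).
Since 4 matches the lower bound, it is optimal.

4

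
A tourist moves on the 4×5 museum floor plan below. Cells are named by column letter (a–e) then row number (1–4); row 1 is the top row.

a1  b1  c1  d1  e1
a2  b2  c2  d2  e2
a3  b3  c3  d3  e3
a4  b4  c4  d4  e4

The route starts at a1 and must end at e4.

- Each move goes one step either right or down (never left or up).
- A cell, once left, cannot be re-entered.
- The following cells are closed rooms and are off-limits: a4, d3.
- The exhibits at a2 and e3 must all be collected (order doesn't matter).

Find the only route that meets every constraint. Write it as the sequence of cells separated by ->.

a1 -> a2 -> b2 -> c2 -> d2 -> e2 -> e3 -> e4

Moves only go right or down, so the column and row indices never decrease.
Route from a1: down to a2, 4× right (reaching e2), 2× down (reaching e4) — 7 moves in all.
Check: all required cells visited.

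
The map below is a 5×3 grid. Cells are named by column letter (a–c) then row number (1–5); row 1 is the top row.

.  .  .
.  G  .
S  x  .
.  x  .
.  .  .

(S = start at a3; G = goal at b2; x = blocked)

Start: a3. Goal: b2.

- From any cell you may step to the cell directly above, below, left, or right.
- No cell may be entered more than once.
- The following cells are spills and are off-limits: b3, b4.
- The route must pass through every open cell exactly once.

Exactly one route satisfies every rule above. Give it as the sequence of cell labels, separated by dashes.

Need to visit all 13 open cells exactly once, starting at a3 and ending at b2.
Cell a5 has only two open neighbours (a4 and b5), so the path must pass straight through it: one of those is the cell it's entered from and the other is where it exits.
Route from a3: down 2 to a5, right 2 to c5, up 4 to c1, left 2 to a1, down 1 to a2, right 1 to b2 — 12 moves in all.
Check: all 13 open cells covered.

a3 - a4 - a5 - b5 - c5 - c4 - c3 - c2 - c1 - b1 - a1 - a2 - b2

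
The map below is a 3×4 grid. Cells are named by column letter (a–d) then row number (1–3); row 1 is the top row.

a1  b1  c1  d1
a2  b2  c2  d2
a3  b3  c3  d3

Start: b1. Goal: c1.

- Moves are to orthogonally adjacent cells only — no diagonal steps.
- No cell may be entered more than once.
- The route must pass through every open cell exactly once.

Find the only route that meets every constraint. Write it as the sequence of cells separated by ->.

b1 -> a1 -> a2 -> a3 -> b3 -> b2 -> c2 -> c3 -> d3 -> d2 -> d1 -> c1

Need to visit all 12 open cells exactly once, starting at b1 and ending at c1.
Cell a1 has only two open neighbours (a2 and b1), so the path must pass straight through it: one of those is the cell it's entered from and the other is where it exits.
Route from b1: left to a1, 2× down (reaching a3), right to b3, up to b2, right to c2, down to c3, right to d3, 2× up (reaching d1), left to c1 — 11 moves in all.
Check: all 12 open cells covered.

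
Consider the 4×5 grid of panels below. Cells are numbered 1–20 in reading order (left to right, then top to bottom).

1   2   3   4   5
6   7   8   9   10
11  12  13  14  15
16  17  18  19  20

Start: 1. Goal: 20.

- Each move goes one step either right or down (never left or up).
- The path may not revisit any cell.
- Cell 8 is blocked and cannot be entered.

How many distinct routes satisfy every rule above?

17

A right/down-only route from 1 to 20 makes exactly 3 down-moves and 4 right-moves in some order.
With no other constraints that would be C(7,3) = 35 routes.
Subtract routes through each blocked cell (inclusion–exclusion for overlaps): − through 8: 18 → 17.
That gives 17 routes.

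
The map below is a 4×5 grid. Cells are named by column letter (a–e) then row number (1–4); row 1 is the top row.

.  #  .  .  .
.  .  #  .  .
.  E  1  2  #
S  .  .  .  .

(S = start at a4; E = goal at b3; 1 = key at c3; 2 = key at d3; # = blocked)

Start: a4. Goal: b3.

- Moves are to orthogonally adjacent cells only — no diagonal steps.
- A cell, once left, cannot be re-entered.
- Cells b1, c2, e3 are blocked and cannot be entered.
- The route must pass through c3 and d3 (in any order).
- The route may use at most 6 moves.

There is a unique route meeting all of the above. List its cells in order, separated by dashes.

The budget equals the shortest possible length, so every move has to be on a shortest route through the required cells.
Route from a4: right 3 to d4, up 1 to d3, left 2 to b3 — 6 moves in all.
Check: all required cells visited; 6 ≤ 6 moves.

a4 - b4 - c4 - d4 - d3 - c3 - b3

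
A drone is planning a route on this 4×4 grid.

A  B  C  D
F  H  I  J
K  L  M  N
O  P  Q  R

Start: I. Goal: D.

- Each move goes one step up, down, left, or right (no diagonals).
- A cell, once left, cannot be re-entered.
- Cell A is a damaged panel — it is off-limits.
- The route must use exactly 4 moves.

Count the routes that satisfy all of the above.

2

Need simple routes of exactly 4 moves from I to D (Manhattan distance 2, so 1 moves are spent on a detour and 1 undoing it).
Enumerating: I M N J D | I H B C D.
That gives 2 routes.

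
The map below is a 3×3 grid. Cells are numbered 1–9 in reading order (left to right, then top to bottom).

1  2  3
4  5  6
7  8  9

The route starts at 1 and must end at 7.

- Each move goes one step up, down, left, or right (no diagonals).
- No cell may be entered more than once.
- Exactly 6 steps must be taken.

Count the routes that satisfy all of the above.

5

Need simple routes of exactly 6 moves from 1 to 7 (Manhattan distance 2, so 2 moves are spent on a detour and 2 undoing it).
Enumerating: 1 4 5 6 9 8 7 | 1 2 5 6 9 8 7 | 1 2 3 6 9 8 7 | 1 2 3 6 5 8 7 | 1 2 3 6 5 4 7.
That gives 5 routes.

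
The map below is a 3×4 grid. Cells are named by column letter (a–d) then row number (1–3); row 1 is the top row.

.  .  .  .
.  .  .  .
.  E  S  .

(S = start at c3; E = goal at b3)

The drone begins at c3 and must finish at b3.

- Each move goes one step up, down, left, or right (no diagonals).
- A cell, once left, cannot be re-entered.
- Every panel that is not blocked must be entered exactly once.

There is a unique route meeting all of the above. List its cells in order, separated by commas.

c3, d3, d2, d1, c1, c2, b2, b1, a1, a2, a3, b3

Need to visit all 12 open cells exactly once, starting at c3 and ending at b3.
Cell d3 has only two open neighbours (d2 and c3), so the path must pass straight through it: one of those is the cell it's entered from and the other is where it exits.
Route from c3: right 1 to d3, up 2 to d1, left 1 to c1, down 1 to c2, left 1 to b2, up 1 to b1, left 1 to a1, down 2 to a3, right 1 to b3 — 11 moves in all.
Check: all 12 open cells covered.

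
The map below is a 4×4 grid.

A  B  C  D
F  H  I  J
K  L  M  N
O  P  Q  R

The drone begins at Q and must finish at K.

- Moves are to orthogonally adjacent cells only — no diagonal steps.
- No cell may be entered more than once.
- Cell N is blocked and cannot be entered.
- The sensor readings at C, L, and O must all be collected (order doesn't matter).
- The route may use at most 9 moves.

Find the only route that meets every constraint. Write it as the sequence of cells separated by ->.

Any route must reach C, L, and O and still end at K within 9 moves, so the order of the required stops is forced.
Route from Q: 3× up (reaching C), left to B, 3× down (reaching P), left to O, up to K — 9 moves in all.
Check: all required cells visited; 9 ≤ 9 moves.

Q -> M -> I -> C -> B -> H -> L -> P -> O -> K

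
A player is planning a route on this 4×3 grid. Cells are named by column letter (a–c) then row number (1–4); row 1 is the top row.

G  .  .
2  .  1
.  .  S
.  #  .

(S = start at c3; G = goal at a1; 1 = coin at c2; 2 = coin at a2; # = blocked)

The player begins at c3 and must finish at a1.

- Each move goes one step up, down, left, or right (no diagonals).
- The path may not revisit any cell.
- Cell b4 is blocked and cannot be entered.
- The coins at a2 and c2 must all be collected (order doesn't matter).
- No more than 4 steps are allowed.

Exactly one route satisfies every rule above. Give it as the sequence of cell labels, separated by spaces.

Any route must reach a2 and c2 and still end at a1 within 4 moves, so the order of the required stops is forced.
Route from c3: up to c2, 2× left (reaching a2), up to a1 — 4 moves in all.
Check: all required cells visited; 4 ≤ 4 moves.

c3 c2 b2 a2 a1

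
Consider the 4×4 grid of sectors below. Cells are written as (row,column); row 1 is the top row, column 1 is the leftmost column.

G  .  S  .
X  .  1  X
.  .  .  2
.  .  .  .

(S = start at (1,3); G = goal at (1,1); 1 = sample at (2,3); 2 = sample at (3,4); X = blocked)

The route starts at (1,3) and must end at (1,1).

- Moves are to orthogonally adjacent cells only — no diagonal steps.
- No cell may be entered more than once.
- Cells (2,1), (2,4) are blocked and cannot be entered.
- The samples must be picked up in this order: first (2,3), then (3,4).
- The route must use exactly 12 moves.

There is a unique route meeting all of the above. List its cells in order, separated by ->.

(1,3) -> (2,3) -> (3,3) -> (3,4) -> (4,4) -> (4,3) -> (4,2) -> (4,1) -> (3,1) -> (3,2) -> (2,2) -> (1,2) -> (1,1)

The waypoints must appear in the order (2,3), (3,4), with no cell reused.
Route from (1,3): 2× down (reaching (3,3)), right to (3,4), down to (4,4), 3× left (reaching (4,1)), up to (3,1), right to (3,2), 2× up (reaching (1,2)), left to (1,1) — 12 moves in all.
Check: order respected (1 at step 1, 2 at step 3); 12 moves as required.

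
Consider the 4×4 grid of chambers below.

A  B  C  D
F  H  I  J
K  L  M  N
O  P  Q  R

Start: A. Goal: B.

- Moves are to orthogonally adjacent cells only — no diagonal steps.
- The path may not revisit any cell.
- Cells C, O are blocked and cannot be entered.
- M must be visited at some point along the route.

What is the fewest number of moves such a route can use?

Any route passes through M somewhere between A and B. Summing Manhattan distances along the two legs (A → M → B) gives a lower bound of 4 + 3 = 7 moves.
A route of 7 moves achieves this: A → F → K → L → M → I → H → B.
Since 7 matches the lower bound, it is optimal.

7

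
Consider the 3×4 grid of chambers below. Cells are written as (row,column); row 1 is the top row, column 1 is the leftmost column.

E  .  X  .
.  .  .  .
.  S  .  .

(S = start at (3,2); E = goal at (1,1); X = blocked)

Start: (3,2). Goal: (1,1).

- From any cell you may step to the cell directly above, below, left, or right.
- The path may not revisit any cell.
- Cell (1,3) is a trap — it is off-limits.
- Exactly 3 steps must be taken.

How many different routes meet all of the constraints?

Need simple routes of exactly 3 moves from (3,2) to (1,1) (Manhattan distance 3, so 0 moves are spent on a detour and 0 undoing it).
Enumerating: (3,2) (2,2) (1,2) (1,1) | (3,2) (2,2) (2,1) (1,1) | (3,2) (3,1) (2,1) (1,1).
That gives 3 routes.

3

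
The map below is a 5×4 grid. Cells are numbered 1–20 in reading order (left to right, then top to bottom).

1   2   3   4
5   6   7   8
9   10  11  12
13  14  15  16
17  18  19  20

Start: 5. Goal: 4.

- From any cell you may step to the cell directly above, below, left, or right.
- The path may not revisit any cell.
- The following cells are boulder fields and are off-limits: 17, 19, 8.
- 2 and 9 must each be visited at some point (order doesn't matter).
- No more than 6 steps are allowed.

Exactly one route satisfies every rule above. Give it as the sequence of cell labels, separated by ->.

The budget equals the shortest possible length, so every move has to be on a shortest route through the required cells.
Route from 5: down to 9, right to 10, 2× up (reaching 2), 2× right (reaching 4) — 6 moves in all.
Check: all required cells visited; 6 ≤ 6 moves.

5 -> 9 -> 10 -> 6 -> 2 -> 3 -> 4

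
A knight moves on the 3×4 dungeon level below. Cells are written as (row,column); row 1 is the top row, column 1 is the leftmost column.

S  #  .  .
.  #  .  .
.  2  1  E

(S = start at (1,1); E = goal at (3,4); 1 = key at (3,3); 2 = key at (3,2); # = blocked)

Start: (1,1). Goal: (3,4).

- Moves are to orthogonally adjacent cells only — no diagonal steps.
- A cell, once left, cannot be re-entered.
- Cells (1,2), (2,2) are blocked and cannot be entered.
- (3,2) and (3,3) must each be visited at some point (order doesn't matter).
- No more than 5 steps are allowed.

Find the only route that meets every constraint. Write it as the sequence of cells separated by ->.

The budget equals the shortest possible length, so every move has to be on a shortest route through the required cells.
Route from (1,1): 2× down (reaching (3,1)), 3× right (reaching (3,4)) — 5 moves in all.
Check: all required cells visited; 5 ≤ 5 moves.

(1,1) -> (2,1) -> (3,1) -> (3,2) -> (3,3) -> (3,4)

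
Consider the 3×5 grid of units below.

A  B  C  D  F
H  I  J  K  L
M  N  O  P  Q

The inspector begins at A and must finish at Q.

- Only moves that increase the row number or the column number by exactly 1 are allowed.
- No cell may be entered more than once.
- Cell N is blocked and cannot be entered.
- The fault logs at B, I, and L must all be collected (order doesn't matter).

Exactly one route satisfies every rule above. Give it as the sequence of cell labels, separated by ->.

Moves only go right or down, so the column and row indices never decrease.
Route from A: right 1 to B, down 1 to I, right 3 to L, down 1 to Q — 6 moves in all.
Check: all required cells visited.

A -> B -> I -> J -> K -> L -> Q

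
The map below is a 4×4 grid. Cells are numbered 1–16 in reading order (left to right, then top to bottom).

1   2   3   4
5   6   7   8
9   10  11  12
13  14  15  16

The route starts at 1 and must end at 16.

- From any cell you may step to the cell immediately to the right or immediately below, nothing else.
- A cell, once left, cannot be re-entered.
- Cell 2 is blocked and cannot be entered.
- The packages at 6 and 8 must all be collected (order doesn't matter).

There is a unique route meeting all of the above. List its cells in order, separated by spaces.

1 5 6 7 8 12 16

Moves only go right or down, so the column and row indices never decrease.
Route from 1: down 1 to 5, right 3 to 8, down 2 to 16 — 6 moves in all.
Check: all required cells visited.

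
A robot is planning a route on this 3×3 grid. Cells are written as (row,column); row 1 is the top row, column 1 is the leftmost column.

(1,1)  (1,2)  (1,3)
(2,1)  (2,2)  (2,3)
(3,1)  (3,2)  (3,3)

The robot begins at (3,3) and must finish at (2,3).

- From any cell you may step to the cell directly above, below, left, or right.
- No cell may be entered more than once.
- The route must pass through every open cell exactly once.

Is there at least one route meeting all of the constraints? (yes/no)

Colour the cells like a checkerboard: each orthogonal step flips colour, so a Hamiltonian route alternates colours. Here there are 5 cells of one colour and 4 of the other, with start on the opposite colour to the goal — the counts and endpoints can't be arranged into an alternating sequence of length 9, so no Hamiltonian route exists.

no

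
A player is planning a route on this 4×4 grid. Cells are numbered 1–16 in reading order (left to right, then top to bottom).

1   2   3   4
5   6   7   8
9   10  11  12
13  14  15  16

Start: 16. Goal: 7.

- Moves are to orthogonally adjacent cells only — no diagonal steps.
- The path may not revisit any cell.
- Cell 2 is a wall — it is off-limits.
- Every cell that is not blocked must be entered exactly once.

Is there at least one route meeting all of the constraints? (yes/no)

Cell 1 has only one open neighbour but is neither the start nor the goal, so a Hamiltonian route would have to both enter and leave it through the same neighbour — impossible without revisiting.

no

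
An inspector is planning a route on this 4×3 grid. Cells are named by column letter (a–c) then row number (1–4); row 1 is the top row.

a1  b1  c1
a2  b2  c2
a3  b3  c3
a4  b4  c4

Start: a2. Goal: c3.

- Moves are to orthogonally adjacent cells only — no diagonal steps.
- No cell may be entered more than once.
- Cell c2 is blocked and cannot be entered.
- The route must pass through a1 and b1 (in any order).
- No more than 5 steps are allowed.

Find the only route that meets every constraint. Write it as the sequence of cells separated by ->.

a2 -> a1 -> b1 -> b2 -> b3 -> c3

The budget equals the shortest possible length, so every move has to be on a shortest route through the required cells.
Route from a2: up to a1, right to b1, 2× down (reaching b3), right to c3 — 5 moves in all.
Check: all required cells visited; 5 ≤ 5 moves.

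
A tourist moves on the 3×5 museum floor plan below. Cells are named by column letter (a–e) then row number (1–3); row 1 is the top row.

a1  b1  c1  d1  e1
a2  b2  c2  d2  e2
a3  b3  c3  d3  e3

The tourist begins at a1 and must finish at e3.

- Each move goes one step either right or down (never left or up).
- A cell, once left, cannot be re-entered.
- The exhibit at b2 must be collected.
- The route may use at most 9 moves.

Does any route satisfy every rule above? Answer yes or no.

yes

One route that works: a1 → a2 → b2 → b3 → c3 → d3 → e3.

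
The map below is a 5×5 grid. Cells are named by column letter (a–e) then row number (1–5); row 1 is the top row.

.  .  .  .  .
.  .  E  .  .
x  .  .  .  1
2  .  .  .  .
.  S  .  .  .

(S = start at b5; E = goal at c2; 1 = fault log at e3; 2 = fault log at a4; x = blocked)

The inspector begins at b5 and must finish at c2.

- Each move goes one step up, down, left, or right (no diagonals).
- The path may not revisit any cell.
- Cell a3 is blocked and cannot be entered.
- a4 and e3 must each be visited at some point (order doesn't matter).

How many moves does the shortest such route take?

Any route passes through a4 and e3 in some order between b5 and c2. Summing Manhattan distances along each leg and taking the cheapest ordering (b5 → a4 → e3 → c2) gives a lower bound of 2 + 5 + 3 = 10 moves.
A route of 10 moves achieves this: b5 → a5 → a4 → b4 → b3 → c3 → d3 → e3 → e2 → d2 → c2.
Since 10 matches the lower bound, it is optimal.

10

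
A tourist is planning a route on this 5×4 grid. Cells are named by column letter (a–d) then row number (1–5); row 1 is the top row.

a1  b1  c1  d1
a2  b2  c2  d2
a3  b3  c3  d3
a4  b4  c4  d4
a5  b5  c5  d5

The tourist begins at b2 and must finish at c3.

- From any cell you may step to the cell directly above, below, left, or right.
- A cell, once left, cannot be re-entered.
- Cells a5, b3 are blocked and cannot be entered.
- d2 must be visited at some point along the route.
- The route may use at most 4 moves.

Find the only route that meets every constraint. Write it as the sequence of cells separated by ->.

Any route must reach d2 and still end at c3 within 4 moves, so the order of the required stops is forced.
Route from b2: right 2 to d2, down 1 to d3, left 1 to c3 — 4 moves in all.
Check: all required cells visited; 4 ≤ 4 moves.

b2 -> c2 -> d2 -> d3 -> c3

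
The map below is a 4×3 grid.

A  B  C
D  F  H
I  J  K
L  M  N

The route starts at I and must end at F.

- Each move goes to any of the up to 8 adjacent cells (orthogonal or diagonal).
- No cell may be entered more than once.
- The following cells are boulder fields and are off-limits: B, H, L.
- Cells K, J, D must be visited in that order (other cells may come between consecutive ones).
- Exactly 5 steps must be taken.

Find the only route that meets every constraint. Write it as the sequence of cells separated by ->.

The waypoints must appear in the order K, J, D, with no cell reused.
Route from I: down-right 1 to M, up-right 1 to K, left 1 to J, up-left 1 to D, right 1 to F — 5 moves in all.
Check: order respected (K at step 2, J at step 3, D at step 4); 5 moves as required.

I -> M -> K -> J -> D -> F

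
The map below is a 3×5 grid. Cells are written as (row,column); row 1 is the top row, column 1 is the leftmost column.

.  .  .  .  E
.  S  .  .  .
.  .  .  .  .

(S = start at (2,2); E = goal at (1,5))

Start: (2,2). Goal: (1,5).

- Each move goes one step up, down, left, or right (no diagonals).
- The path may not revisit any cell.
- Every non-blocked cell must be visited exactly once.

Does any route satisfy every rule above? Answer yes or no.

yes

One route that works: (2,2) → (1,2) → (1,1) → (2,1) → (3,1) → (3,2) → (3,3) → (2,3) → (1,3) → (1,4) → (2,4) → (3,4) → (3,5) → (2,5) → (1,5).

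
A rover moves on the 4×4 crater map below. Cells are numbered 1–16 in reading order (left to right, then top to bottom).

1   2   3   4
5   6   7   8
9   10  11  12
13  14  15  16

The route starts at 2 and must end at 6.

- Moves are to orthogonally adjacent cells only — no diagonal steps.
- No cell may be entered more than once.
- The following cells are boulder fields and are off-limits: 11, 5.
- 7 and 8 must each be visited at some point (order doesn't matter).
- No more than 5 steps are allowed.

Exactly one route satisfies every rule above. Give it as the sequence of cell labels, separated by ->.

2 -> 3 -> 4 -> 8 -> 7 -> 6

The 5-move cap with required stops at 7, 8 leaves no slack for detours.
Route from 2: 2× right (reaching 4), down to 8, 2× left (reaching 6) — 5 moves in all.
Check: all required cells visited; 5 ≤ 5 moves.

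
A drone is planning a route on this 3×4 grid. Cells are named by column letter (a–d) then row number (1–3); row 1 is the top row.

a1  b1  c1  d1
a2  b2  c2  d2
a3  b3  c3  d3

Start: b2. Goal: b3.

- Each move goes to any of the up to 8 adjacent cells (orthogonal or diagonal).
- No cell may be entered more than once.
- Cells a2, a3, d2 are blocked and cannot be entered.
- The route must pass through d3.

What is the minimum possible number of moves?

Any route passes through d3 somewhere between b2 and b3. Summing Chebyshev distances along the two legs (b2 → d3 → b3) gives a lower bound of 2 + 2 = 4 moves.
A route of 4 moves achieves this: b2 → c2 → d3 → c3 → b3.
Since 4 matches the lower bound, it is optimal.

4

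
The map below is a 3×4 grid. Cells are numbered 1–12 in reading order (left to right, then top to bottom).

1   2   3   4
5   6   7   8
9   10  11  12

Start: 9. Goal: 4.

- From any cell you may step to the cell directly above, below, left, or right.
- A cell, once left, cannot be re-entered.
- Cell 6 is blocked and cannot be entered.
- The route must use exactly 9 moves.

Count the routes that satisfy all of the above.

Need simple routes of exactly 9 moves from 9 to 4 (Manhattan distance 5, so 2 moves are spent on a detour and 2 undoing it).
Enumerating: 9 5 1 2 3 7 11 12 8 4.
That gives 1 route.

1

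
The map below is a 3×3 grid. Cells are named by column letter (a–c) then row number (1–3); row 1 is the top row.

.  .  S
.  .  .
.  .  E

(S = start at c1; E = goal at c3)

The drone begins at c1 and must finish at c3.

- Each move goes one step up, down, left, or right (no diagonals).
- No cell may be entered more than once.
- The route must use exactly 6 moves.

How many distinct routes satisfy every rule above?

Need simple routes of exactly 6 moves from c1 to c3 (Manhattan distance 2, so 2 moves are spent on a detour and 2 undoing it).
Enumerating: c1 c2 b2 a2 a3 b3 c3 | c1 b1 b2 a2 a3 b3 c3 | c1 b1 a1 a2 a3 b3 c3 | c1 b1 a1 a2 b2 b3 c3 | c1 b1 a1 a2 b2 c2 c3.
That gives 5 routes.

5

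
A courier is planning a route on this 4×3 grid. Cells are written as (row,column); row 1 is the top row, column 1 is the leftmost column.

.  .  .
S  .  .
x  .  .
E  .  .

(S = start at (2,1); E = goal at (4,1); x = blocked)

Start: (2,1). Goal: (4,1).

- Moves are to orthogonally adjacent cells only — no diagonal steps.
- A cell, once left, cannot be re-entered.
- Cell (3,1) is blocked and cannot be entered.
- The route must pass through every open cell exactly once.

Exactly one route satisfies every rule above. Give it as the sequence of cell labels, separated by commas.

(2,1), (1,1), (1,2), (1,3), (2,3), (2,2), (3,2), (3,3), (4,3), (4,2), (4,1)

Need to visit all 11 open cells exactly once, starting at (2,1) and ending at (4,1).
Cell (1,1) has only two open neighbours ((2,1) and (1,2)), so the path must pass straight through it: one of those is the cell it's entered from and the other is where it exits.
Route from (2,1): up to (1,1), 2× right (reaching (1,3)), down to (2,3), left to (2,2), down to (3,2), right to (3,3), down to (4,3), 2× left (reaching (4,1)) — 10 moves in all.
Check: all 11 open cells covered.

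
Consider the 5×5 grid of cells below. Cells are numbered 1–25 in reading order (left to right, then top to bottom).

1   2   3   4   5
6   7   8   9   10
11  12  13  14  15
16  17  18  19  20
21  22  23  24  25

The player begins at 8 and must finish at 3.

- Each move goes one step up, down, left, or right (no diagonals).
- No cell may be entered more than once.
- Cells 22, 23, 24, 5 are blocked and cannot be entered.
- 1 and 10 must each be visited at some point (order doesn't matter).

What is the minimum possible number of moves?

11

Any route passes through 1 and 10 in some order between 8 and 3. Summing Manhattan distances along each leg and taking the cheapest ordering (8 → 10 → 1 → 3) gives a lower bound of 2 + 5 + 2 = 9 moves.
The shortest route satisfying every rule uses 11 moves: 8 → 9 → 10 → 15 → 14 → 13 → 12 → 7 → 6 → 1 → 2 → 3.
The no-revisit rule (legs can't share cells) pushes the minimum above the 9-move bound; an exhaustive check rules out every length from 9 to 10, leaving 11 as the minimum.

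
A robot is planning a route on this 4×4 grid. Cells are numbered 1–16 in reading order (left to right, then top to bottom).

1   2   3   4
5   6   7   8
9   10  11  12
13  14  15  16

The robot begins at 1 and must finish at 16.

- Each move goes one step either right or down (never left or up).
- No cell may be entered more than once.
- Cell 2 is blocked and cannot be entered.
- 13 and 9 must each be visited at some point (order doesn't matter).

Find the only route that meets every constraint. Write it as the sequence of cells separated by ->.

Moves only go right or down, so the column and row indices never decrease.
Route from 1: down 3 to 13, right 3 to 16 — 6 moves in all.
Check: all required cells visited.

1 -> 5 -> 9 -> 13 -> 14 -> 15 -> 16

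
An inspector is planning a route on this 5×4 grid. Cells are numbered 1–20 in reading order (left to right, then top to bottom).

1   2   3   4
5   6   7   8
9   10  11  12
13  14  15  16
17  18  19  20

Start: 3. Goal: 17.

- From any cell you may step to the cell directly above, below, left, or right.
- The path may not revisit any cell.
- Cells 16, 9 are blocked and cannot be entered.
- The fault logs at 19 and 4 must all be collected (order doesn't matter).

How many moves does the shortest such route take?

Any route passes through 19 and 4 in some order between 3 and 17. Summing Manhattan distances along each leg and taking the cheapest ordering (3 → 4 → 19 → 17) gives a lower bound of 1 + 5 + 2 = 8 moves.
A route of 8 moves achieves this: 3 → 4 → 8 → 12 → 11 → 15 → 19 → 18 → 17.
Since 8 matches the lower bound, it is optimal.

8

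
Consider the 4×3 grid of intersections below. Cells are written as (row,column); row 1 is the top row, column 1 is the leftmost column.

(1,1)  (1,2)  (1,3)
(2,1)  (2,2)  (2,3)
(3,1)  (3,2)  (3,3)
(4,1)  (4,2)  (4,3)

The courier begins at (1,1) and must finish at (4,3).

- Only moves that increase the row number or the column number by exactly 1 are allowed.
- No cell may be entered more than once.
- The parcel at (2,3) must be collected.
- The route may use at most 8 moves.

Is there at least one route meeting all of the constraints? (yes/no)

yes

One route that works: (1,1) → (2,1) → (2,2) → (2,3) → (3,3) → (4,3).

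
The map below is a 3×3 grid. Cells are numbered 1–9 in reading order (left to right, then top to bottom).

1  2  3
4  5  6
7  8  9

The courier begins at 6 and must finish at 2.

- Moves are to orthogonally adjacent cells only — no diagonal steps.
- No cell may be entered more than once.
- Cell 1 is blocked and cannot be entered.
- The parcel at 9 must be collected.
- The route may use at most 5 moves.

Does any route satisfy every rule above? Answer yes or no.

yes

One route that works: 6 → 9 → 8 → 5 → 2.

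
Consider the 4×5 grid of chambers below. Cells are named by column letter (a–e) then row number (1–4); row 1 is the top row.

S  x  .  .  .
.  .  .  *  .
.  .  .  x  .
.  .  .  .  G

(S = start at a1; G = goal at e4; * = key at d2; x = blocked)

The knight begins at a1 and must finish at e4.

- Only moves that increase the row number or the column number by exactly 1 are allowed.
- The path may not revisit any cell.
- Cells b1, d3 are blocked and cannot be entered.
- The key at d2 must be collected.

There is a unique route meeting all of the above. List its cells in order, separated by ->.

Moves only go right or down, so the column and row indices never decrease.
Route from a1: down 1 to a2, right 4 to e2, down 2 to e4 — 7 moves in all.
Check: all required cells visited.

a1 -> a2 -> b2 -> c2 -> d2 -> e2 -> e3 -> e4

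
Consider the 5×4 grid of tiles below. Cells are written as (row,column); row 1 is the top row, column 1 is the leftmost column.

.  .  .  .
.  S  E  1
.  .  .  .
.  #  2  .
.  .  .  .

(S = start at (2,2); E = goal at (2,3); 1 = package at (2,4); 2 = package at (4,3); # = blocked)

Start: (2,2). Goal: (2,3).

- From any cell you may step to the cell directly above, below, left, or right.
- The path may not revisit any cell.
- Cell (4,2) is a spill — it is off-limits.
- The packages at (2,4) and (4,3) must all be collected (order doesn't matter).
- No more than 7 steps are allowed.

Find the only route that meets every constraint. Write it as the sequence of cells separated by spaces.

The 7-move cap with required stops at (2,4), (4,3) leaves no slack for detours.
Route from (2,2): down 1 to (3,2), right 1 to (3,3), down 1 to (4,3), right 1 to (4,4), up 2 to (2,4), left 1 to (2,3) — 7 moves in all.
Check: all required cells visited; 7 ≤ 7 moves.

(2,2) (3,2) (3,3) (4,3) (4,4) (3,4) (2,4) (2,3)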